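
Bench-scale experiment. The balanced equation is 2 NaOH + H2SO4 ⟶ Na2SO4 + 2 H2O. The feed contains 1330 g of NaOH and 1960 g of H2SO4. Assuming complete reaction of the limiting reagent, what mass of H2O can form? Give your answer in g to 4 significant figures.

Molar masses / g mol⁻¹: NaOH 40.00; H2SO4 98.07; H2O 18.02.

n(NaOH) = 1330 / 40.00 = 33.25 mol
n(H2SO4) = 1960 / 98.07 = 19.99 mol
n/ν → NaOH: 16.63, H2SO4: 19.99; NaOH is limiting.
n(H2O) = (2/2) × 33.25 = 33.25 mol
mass = 33.25 × 18.02 = 599.2 g

599.2 g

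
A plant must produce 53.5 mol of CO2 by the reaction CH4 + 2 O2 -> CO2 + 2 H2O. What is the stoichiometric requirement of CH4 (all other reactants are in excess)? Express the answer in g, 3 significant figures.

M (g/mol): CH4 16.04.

n(CO2) = 53.50 mol
n(CH4) = (1/1) × 53.50 = 53.50 mol
mass = 53.50 × 16.04 = 858.1 g

858 g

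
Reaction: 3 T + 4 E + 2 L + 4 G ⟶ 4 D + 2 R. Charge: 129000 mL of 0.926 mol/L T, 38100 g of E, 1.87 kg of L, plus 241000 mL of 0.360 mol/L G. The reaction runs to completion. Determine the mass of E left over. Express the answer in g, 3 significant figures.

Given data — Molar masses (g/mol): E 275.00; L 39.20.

14200 g

n(T) = 0.926 × 129000/1000 = 119.5 mol
n(E) = 38100 / 275.00 = 138.5 mol
n(L) = 1.870×1000 / 39.20 = 47.70 mol
n(G) = 0.360 × 241000/1000 = 86.76 mol
n/ν → T: 39.83, E: 34.63, L: 23.85, G: 21.69; G is limiting.
E consumed = (4/4) × 86.76 = 86.76 mol
E remaining = 138.5 − 86.76 = 51.74 mol
mass = 51.74 × 275.00 = 14230 g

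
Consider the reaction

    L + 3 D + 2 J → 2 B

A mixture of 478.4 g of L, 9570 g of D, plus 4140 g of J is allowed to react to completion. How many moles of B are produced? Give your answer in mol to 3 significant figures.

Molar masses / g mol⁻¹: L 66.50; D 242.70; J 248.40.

14.4 mol

n(L) = 478.4 / 66.50 = 7.194 mol
n(D) = 9570 / 242.70 = 39.43 mol
n(J) = 4140 / 248.40 = 16.67 mol
n/ν → L: 7.194, D: 13.14, J: 8.335; L is limiting.
n(B) = (2/1) × 7.194 = 14.39 mol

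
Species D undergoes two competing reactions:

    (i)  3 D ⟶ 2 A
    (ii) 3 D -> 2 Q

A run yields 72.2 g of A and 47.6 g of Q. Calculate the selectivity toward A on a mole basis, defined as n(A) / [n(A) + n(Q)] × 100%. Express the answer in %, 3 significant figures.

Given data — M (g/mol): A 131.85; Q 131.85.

n(A) = 72.2 / 131.85 = 0.5476 mol
n(Q) = 47.6 / 131.85 = 0.3610 mol
selectivity = 0.5476/(0.5476+0.3610) × 100 = 60.27 %

60.3 %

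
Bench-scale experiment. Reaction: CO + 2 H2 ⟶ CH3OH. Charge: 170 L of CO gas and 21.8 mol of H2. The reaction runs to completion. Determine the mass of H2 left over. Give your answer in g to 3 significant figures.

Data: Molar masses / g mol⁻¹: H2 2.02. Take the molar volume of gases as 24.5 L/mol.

16.0 g

n(CO) = 170.0 / 24.5 = 6.939 mol
n(H2) = 21.80 mol
n/ν → CO: 6.939, H2: 10.90; CO is limiting.
H2 consumed = (2/1) × 6.939 = 13.88 mol
H2 remaining = 21.80 − 13.88 = 7.920 mol
mass = 7.920 × 2.02 = 16.00 g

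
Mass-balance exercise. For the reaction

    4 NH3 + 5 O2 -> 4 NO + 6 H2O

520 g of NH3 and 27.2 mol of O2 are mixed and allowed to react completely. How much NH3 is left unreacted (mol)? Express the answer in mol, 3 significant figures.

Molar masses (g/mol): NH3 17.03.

n(NH3) = 520.0 / 17.03 = 30.53 mol
n(O2) = 27.20 mol
n/ν → NH3: 7.633, O2: 5.440; O2 is limiting.
NH3 consumed = (4/5) × 27.20 = 21.76 mol
NH3 remaining = 30.53 − 21.76 = 8.770 mol

8.77 mol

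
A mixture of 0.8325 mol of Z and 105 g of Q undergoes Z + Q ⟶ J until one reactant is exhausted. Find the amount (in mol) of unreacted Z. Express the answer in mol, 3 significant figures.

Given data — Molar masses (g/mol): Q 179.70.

n(Z) = 0.8325 mol
n(Q) = 105.0 / 179.70 = 0.5843 mol
n/ν → Z: 0.8325, Q: 0.5843; Q is limiting.
Z consumed = (1/1) × 0.5843 = 0.5843 mol
Z remaining = 0.8325 − 0.5843 = 0.2482 mol

0.248 mol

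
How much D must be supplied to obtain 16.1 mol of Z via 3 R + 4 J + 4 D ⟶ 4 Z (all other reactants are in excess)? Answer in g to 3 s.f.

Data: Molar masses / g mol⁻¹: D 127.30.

2050 g

n(Z) = 16.10 mol
n(D) = (4/4) × 16.10 = 16.10 mol
mass = 16.10 × 127.30 = 2050 g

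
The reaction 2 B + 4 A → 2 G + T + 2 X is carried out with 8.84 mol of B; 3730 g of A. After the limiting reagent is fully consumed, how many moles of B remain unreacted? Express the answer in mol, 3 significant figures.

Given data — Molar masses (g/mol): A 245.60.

n(B) = 8.840 mol
n(A) = 3730 / 245.60 = 15.19 mol
n/ν → B: 4.420, A: 3.798; A is limiting.
B consumed = (2/4) × 15.19 = 7.595 mol
B remaining = 8.840 − 7.595 = 1.245 mol

1.25 mol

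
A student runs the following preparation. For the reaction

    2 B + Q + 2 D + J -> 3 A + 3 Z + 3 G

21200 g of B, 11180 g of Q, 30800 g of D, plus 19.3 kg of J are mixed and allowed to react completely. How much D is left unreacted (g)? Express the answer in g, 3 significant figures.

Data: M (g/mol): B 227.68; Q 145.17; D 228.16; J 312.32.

9560 g

n(B) = 21200 / 227.68 = 93.11 mol
n(Q) = 11180 / 145.17 = 77.01 mol
n(D) = 30800 / 228.16 = 135.0 mol
n(J) = 19.30×1000 / 312.32 = 61.80 mol
n/ν for B = 93.11/2 = 46.56
n/ν for Q = 77.01/1 = 77.01
n/ν for D = 135.0/2 = 67.50
n/ν for J = 61.80/1 = 61.80
Smallest n/ν is B → limiting reagent.
D consumed = (2/2) × 93.11 = 93.11 mol
D remaining = 135.0 − 93.11 = 41.89 mol
mass = 41.89 × 228.16 = 9558 g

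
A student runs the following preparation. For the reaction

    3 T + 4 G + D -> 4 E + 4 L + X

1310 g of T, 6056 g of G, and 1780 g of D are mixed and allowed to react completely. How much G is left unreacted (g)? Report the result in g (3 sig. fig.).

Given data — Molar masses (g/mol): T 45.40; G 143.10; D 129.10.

n(T) = 1310 / 45.40 = 28.85 mol
n(G) = 6056 / 143.10 = 42.32 mol
n(D) = 1780 / 129.10 = 13.79 mol
n/ν for T = 28.85/3 = 9.617
n/ν for G = 42.32/4 = 10.58
n/ν for D = 13.79/1 = 13.79
Smallest n/ν is T → limiting reagent.
G consumed = (4/3) × 28.85 = 38.47 mol
G remaining = 42.32 − 38.47 = 3.850 mol
mass = 3.850 × 143.10 = 550.9 g

551 g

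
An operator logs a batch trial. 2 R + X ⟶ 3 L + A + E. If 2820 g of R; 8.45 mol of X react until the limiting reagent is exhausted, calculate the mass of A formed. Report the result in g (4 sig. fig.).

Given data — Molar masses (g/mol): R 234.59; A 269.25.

1618 g

n(R) = 2820 / 234.59 = 12.02 mol
n(X) = 8.450 mol
n/ν for R = 12.02/2 = 6.010
n/ν for X = 8.450/1 = 8.450
Smallest n/ν is R → limiting reagent.
n(A) = (1/2) × 12.02 = 6.010 mol
mass = 6.010 × 269.25 = 1618 g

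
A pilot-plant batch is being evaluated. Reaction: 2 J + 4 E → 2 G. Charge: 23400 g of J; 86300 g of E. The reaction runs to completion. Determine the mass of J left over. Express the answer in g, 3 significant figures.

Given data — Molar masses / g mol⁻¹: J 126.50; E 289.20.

4530 g

n(J) = 23400 / 126.50 = 185.0 mol
n(E) = 86300 / 289.20 = 298.4 mol
n/ν for J = 185.0/2 = 92.50
n/ν for E = 298.4/4 = 74.60
Smallest n/ν is E → limiting reagent.
J consumed = (2/4) × 298.4 = 149.2 mol
J remaining = 185.0 − 149.2 = 35.80 mol
mass = 35.80 × 126.50 = 4529 g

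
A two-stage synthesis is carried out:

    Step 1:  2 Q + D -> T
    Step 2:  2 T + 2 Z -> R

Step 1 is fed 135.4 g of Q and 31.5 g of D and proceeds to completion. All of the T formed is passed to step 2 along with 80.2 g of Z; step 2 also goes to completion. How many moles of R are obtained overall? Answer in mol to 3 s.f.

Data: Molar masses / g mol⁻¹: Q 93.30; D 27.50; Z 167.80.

Step 1:
n(Q) = 135.4 / 93.30 = 1.451 mol
n(D) = 31.50 / 27.50 = 1.145 mol
n/ν → Q: 0.7255, D: 1.145; Q is limiting.
n(T) produced = (1/2) × 1.451 = 0.7255 mol
Step 2:
n(T) available = 0.7255 mol
n(Z) = 80.20 / 167.80 = 0.4779 mol
n/ν → T: 0.3628, Z: 0.2390; Z is limiting.
n(R) = (1/2) × 0.4779 = 0.2390 mol

0.239 mol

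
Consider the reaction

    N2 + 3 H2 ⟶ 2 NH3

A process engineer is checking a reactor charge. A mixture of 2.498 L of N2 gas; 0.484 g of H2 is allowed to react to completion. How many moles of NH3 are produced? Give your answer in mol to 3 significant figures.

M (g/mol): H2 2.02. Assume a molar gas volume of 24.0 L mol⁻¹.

0.160 mol

n(N2) = 2.498 / 24.0 = 0.1041 mol
n(H2) = 0.4840 / 2.02 = 0.2396 mol
n/ν for N2 = 0.1041/1 = 0.1041
n/ν for H2 = 0.2396/3 = 0.07987
Smallest n/ν is H2 → limiting reagent.
n(NH3) = (2/3) × 0.2396 = 0.1597 mol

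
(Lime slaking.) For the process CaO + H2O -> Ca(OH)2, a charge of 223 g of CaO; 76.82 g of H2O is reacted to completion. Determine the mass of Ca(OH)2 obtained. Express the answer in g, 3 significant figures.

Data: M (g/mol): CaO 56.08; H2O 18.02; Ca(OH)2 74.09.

n(CaO) = 223.0 / 56.08 = 3.976 mol
n(H2O) = 76.82 / 18.02 = 4.263 mol
n/ν → CaO: 3.976, H2O: 4.263; CaO is limiting.
n(Ca(OH)2) = (1/1) × 3.976 = 3.976 mol
mass = 3.976 × 74.09 = 294.6 g

295 g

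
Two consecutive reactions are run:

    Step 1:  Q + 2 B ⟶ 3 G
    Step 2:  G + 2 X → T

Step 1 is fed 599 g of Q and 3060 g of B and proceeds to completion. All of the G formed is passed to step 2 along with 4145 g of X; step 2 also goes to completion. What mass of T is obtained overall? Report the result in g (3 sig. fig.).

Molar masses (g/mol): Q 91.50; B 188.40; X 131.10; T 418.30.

6610 g

Step 1:
n(Q) = 599.0 / 91.50 = 6.546 mol
n(B) = 3060 / 188.40 = 16.24 mol
n/ν for Q = 6.546/1 = 6.546
n/ν for B = 16.24/2 = 8.120
Smallest n/ν is Q → limiting reagent.
n(G) produced = (3/1) × 6.546 = 19.64 mol
Step 2:
n(G) available = 19.64 mol
n(X) = 4145 / 131.10 = 31.62 mol
n/ν for G = 19.64/1 = 19.64
n/ν for X = 31.62/2 = 15.81
Smallest n/ν is X → limiting reagent.
n(T) = (1/2) × 31.62 = 15.81 mol
mass = 15.81 × 418.30 = 6613 g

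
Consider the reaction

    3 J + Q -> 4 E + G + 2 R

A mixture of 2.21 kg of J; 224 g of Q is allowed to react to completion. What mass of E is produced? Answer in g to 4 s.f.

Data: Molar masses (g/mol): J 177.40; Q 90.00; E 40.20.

n(J) = 2.210×1000 / 177.40 = 12.46 mol
n(Q) = 224.0 / 90.00 = 2.489 mol
n/ν → J: 4.153, Q: 2.489; Q is limiting.
n(E) = (4/1) × 2.489 = 9.956 mol
mass = 9.956 × 40.20 = 400.2 g

400.2 g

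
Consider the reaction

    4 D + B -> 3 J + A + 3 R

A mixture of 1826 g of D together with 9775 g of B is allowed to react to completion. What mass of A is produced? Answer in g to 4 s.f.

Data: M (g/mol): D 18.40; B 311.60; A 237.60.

5895 g

n(D) = 1826 / 18.40 = 99.24 mol
n(B) = 9775 / 311.60 = 31.37 mol
n/ν for D = 99.24/4 = 24.81
n/ν for B = 31.37/1 = 31.37
Smallest n/ν is D → limiting reagent.
n(A) = (1/4) × 99.24 = 24.81 mol
mass = 24.81 × 237.60 = 5895 g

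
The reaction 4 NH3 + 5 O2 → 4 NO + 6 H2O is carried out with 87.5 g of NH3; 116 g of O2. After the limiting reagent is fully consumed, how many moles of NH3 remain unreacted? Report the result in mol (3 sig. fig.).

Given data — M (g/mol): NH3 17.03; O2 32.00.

n(NH3) = 87.50 / 17.03 = 5.138 mol
n(O2) = 116.0 / 32.00 = 3.625 mol
n/ν for NH3 = 5.138/4 = 1.285
n/ν for O2 = 3.625/5 = 0.7250
Smallest n/ν is O2 → limiting reagent.
NH3 consumed = (4/5) × 3.625 = 2.900 mol
NH3 remaining = 5.138 − 2.900 = 2.238 mol

2.24 mol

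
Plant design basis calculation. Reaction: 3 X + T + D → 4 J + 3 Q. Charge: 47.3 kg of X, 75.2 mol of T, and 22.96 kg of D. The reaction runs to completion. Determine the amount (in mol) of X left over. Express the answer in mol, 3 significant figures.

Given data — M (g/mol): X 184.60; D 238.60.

n(X) = 47.30×1000 / 184.60 = 256.2 mol
n(T) = 75.20 mol
n(D) = 22.96×1000 / 238.60 = 96.23 mol
n/ν for X = 256.2/3 = 85.40
n/ν for T = 75.20/1 = 75.20
n/ν for D = 96.23/1 = 96.23
Smallest n/ν is T → limiting reagent.
X consumed = (3/1) × 75.20 = 225.6 mol
X remaining = 256.2 − 225.6 = 30.60 mol

30.6 mol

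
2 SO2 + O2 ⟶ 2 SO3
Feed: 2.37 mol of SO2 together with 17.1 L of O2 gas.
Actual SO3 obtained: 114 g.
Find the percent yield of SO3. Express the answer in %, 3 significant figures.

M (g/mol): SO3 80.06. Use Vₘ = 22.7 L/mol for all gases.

94.5 %

n(SO2) = 2.370 mol
n(O2) = 17.10 / 22.7 = 0.7533 mol
n/ν → SO2: 1.185, O2: 0.7533; O2 is limiting.
theoretical n(SO3) = (2/1) × 0.7533 = 1.507 mol → 120.7 g
% yield = 114 / 120.7 × 100 = 94.45 %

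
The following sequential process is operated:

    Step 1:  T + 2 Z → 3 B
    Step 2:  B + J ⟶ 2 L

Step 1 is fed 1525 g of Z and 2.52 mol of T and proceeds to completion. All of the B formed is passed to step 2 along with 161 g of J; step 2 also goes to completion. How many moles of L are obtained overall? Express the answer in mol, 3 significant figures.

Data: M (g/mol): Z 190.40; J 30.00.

Step 1:
n(Z) = 1525 / 190.40 = 8.009 mol
n(T) = 2.520 mol
n/ν for Z = 8.009/2 = 4.005
n/ν for T = 2.520/1 = 2.520
Smallest n/ν is T → limiting reagent.
n(B) produced = (3/1) × 2.520 = 7.560 mol
Step 2:
n(B) available = 7.560 mol
n(J) = 161.0 / 30.00 = 5.367 mol
n/ν for B = 7.560/1 = 7.560
n/ν for J = 5.367/1 = 5.367
Smallest n/ν is J → limiting reagent.
n(L) = (2/1) × 5.367 = 10.73 mol

10.7 mol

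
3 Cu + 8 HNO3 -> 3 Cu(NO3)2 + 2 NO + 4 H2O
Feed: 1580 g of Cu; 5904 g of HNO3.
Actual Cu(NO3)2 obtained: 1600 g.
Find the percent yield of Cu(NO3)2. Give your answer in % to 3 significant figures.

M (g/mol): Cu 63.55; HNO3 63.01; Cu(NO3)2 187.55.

n(Cu) = 1580 / 63.55 = 24.86 mol
n(HNO3) = 5904 / 63.01 = 93.70 mol
n/ν → Cu: 8.287, HNO3: 11.71; Cu is limiting.
theoretical n(Cu(NO3)2) = (3/3) × 24.86 = 24.86 mol → 4662 g
% yield = 1600 / 4662 × 100 = 34.32 %

34.3 %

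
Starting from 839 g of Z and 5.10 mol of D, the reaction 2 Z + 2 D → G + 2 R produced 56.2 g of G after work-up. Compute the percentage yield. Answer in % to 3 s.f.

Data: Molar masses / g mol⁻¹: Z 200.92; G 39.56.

n(Z) = 839.0 / 200.92 = 4.176 mol
n(D) = 5.100 mol
n/ν for Z = 4.176/2 = 2.088
n/ν for D = 5.100/2 = 2.550
Smallest n/ν is Z → limiting reagent.
theoretical n(G) = (1/2) × 4.176 = 2.088 mol → 82.60 g
% yield = 56.2 / 82.60 × 100 = 68.04 %

68.0 %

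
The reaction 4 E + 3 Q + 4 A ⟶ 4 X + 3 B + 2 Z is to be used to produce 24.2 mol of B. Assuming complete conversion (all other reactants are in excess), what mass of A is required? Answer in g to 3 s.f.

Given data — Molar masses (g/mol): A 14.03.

453 g

n(B) = 24.20 mol
n(A) = (4/3) × 24.20 = 32.27 mol
mass = 32.27 × 14.03 = 452.7 g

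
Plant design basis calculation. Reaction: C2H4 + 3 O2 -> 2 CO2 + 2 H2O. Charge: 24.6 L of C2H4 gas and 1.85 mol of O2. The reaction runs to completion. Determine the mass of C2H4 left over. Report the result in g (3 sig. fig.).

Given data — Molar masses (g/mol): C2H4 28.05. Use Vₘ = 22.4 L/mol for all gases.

n(C2H4) = 24.60 / 22.4 = 1.098 mol
n(O2) = 1.850 mol
n/ν for C2H4 = 1.098/1 = 1.098
n/ν for O2 = 1.850/3 = 0.6167
Smallest n/ν is O2 → limiting reagent.
C2H4 consumed = (1/3) × 1.850 = 0.6167 mol
C2H4 remaining = 1.098 − 0.6167 = 0.4813 mol
mass = 0.4813 × 28.05 = 13.50 g

13.5 g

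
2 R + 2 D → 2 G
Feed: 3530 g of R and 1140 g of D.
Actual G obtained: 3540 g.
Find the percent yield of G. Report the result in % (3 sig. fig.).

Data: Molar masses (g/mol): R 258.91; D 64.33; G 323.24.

80.3 %

n(R) = 3530 / 258.91 = 13.63 mol
n(D) = 1140 / 64.33 = 17.72 mol
n/ν for R = 13.63/2 = 6.815
n/ν for D = 17.72/2 = 8.860
Smallest n/ν is R → limiting reagent.
theoretical n(G) = (2/2) × 13.63 = 13.63 mol → 4406 g
% yield = 3540 / 4406 × 100 = 80.34 %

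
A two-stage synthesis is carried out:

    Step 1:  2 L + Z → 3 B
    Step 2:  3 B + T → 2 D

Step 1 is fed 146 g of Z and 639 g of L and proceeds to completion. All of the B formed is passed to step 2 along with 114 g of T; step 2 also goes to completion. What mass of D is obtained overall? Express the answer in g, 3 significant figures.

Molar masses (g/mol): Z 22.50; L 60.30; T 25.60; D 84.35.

Step 1:
n(Z) = 146.0 / 22.50 = 6.489 mol
n(L) = 639.0 / 60.30 = 10.60 mol
n/ν → Z: 6.489, L: 5.300; L is limiting.
n(B) produced = (3/2) × 10.60 = 15.90 mol
Step 2:
n(B) available = 15.90 mol
n(T) = 114.0 / 25.60 = 4.453 mol
n/ν → B: 5.300, T: 4.453; T is limiting.
n(D) = (2/1) × 4.453 = 8.906 mol
mass = 8.906 × 84.35 = 751.2 g

751 g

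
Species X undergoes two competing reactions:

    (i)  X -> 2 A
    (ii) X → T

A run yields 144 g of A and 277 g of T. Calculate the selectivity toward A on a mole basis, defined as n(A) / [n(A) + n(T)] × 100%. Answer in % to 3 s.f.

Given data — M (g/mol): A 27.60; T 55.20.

n(A) = 144 / 27.60 = 5.217 mol
n(T) = 277 / 55.20 = 5.018 mol
selectivity = 5.217/(5.217+5.018) × 100 = 50.97 %

51.0 %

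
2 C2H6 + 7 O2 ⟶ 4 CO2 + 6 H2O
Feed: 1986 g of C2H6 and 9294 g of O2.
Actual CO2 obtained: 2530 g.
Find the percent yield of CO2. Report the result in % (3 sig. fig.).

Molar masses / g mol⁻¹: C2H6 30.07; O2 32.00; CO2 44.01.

n(C2H6) = 1986 / 30.07 = 66.05 mol
n(O2) = 9294 / 32.00 = 290.4 mol
n/ν → C2H6: 33.03, O2: 41.49; C2H6 is limiting.
theoretical n(CO2) = (4/2) × 66.05 = 132.1 mol → 5814 g
% yield = 2530 / 5814 × 100 = 43.52 %

43.5 %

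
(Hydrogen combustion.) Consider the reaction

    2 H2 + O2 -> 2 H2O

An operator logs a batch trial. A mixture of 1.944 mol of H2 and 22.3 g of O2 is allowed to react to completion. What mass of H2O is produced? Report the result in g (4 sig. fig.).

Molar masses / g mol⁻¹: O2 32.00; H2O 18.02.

25.12 g

n(H2) = 1.944 mol
n(O2) = 22.30 / 32.00 = 0.6969 mol
n/ν for H2 = 1.944/2 = 0.9720
n/ν for O2 = 0.6969/1 = 0.6969
Smallest n/ν is O2 → limiting reagent.
n(H2O) = (2/1) × 0.6969 = 1.394 mol
mass = 1.394 × 18.02 = 25.12 g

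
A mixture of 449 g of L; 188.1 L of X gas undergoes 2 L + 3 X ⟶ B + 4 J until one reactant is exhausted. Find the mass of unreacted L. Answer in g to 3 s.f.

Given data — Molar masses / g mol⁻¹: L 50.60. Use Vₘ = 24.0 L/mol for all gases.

n(L) = 449.0 / 50.60 = 8.874 mol
n(X) = 188.1 / 24.0 = 7.838 mol
n/ν for L = 8.874/2 = 4.437
n/ν for X = 7.838/3 = 2.613
Smallest n/ν is X → limiting reagent.
L consumed = (2/3) × 7.838 = 5.225 mol
L remaining = 8.874 − 5.225 = 3.649 mol
mass = 3.649 × 50.60 = 184.6 g

185 g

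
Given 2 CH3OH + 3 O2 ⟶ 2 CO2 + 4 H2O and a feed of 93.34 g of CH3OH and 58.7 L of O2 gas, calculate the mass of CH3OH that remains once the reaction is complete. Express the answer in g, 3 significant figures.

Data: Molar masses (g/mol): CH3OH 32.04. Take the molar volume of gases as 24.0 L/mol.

41.1 g

n(CH3OH) = 93.34 / 32.04 = 2.913 mol
n(O2) = 58.70 / 24.0 = 2.446 mol
n/ν → CH3OH: 1.457, O2: 0.8153; O2 is limiting.
CH3OH consumed = (2/3) × 2.446 = 1.631 mol
CH3OH remaining = 2.913 − 1.631 = 1.282 mol
mass = 1.282 × 32.04 = 41.08 g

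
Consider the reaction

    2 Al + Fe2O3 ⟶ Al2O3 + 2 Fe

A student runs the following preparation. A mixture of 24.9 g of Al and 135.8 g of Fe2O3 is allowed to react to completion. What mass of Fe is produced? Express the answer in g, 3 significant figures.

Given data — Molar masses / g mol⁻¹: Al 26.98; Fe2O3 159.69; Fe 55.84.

n(Al) = 24.90 / 26.98 = 0.9229 mol
n(Fe2O3) = 135.8 / 159.69 = 0.8504 mol
n/ν for Al = 0.9229/2 = 0.4615
n/ν for Fe2O3 = 0.8504/1 = 0.8504
Smallest n/ν is Al → limiting reagent.
n(Fe) = (2/2) × 0.9229 = 0.9229 mol
mass = 0.9229 × 55.84 = 51.53 g

51.5 g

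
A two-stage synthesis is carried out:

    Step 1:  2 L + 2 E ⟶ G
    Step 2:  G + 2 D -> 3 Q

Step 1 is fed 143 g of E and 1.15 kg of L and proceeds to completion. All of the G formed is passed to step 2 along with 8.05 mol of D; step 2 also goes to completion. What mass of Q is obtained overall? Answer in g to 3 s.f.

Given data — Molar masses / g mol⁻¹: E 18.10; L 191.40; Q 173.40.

1560 g

Step 1:
n(E) = 143.0 / 18.10 = 7.901 mol
n(L) = 1.150×1000 / 191.40 = 6.008 mol
n/ν for E = 7.901/2 = 3.951
n/ν for L = 6.008/2 = 3.004
Smallest n/ν is L → limiting reagent.
n(G) produced = (1/2) × 6.008 = 3.004 mol
Step 2:
n(G) available = 3.004 mol
n(D) = 8.050 mol
n/ν for G = 3.004/1 = 3.004
n/ν for D = 8.050/2 = 4.025
Smallest n/ν is G → limiting reagent.
n(Q) = (3/1) × 3.004 = 9.012 mol
mass = 9.012 × 173.40 = 1563 g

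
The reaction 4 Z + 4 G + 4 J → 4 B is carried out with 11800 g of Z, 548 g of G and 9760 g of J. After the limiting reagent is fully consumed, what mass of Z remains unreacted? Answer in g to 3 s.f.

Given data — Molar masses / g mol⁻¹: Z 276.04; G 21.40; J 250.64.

n(Z) = 11800 / 276.04 = 42.75 mol
n(G) = 548.0 / 21.40 = 25.61 mol
n(J) = 9760 / 250.64 = 38.94 mol
n/ν → Z: 10.69, G: 6.403, J: 9.735; G is limiting.
Z consumed = (4/4) × 25.61 = 25.61 mol
Z remaining = 42.75 − 25.61 = 17.14 mol
mass = 17.14 × 276.04 = 4731 g

4730 g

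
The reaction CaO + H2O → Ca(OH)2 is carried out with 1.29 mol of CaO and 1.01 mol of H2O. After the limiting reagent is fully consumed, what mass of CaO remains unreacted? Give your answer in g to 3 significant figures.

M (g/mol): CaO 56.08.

n(CaO) = 1.290 mol
n(H2O) = 1.010 mol
n/ν for CaO = 1.290/1 = 1.290
n/ν for H2O = 1.010/1 = 1.010
Smallest n/ν is H2O → limiting reagent.
CaO consumed = (1/1) × 1.010 = 1.010 mol
CaO remaining = 1.290 − 1.010 = 0.2800 mol
mass = 0.2800 × 56.08 = 15.70 g

15.7 g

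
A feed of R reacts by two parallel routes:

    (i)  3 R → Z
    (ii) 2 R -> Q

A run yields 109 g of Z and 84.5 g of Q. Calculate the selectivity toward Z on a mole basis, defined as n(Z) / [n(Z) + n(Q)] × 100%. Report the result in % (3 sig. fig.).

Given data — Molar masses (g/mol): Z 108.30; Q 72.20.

n(Z) = 109 / 108.30 = 1.006 mol
n(Q) = 84.5 / 72.20 = 1.170 mol
selectivity = 1.006/(1.006+1.170) × 100 = 46.23 %

46.2 %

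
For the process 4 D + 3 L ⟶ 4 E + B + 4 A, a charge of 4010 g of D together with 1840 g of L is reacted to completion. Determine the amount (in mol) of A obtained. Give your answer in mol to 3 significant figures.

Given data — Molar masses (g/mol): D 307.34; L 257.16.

n(D) = 4010 / 307.34 = 13.05 mol
n(L) = 1840 / 257.16 = 7.155 mol
n/ν for D = 13.05/4 = 3.263
n/ν for L = 7.155/3 = 2.385
Smallest n/ν is L → limiting reagent.
n(A) = (4/3) × 7.155 = 9.540 mol

9.54 mol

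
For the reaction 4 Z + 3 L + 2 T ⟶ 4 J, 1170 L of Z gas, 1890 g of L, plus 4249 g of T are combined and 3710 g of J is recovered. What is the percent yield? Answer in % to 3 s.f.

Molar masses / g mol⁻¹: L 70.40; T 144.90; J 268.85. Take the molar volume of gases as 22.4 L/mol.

38.6 %

n(Z) = 1170 / 22.4 = 52.23 mol
n(L) = 1890 / 70.40 = 26.85 mol
n(T) = 4249 / 144.90 = 29.32 mol
n/ν → Z: 13.06, L: 8.950, T: 14.66; L is limiting.
theoretical n(J) = (4/3) × 26.85 = 35.80 mol → 9625 g
% yield = 3710 / 9625 × 100 = 38.55 %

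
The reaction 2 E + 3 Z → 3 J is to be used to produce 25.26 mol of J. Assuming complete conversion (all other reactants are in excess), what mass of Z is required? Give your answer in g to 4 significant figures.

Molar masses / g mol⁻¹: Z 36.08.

911.4 g

n(J) = 25.26 mol
n(Z) = (3/3) × 25.26 = 25.26 mol
mass = 25.26 × 36.08 = 911.4 g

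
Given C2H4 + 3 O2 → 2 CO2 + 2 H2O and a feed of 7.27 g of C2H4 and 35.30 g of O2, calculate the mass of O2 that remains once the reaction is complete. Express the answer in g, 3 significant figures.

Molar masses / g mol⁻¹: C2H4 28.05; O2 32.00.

n(C2H4) = 7.270 / 28.05 = 0.2592 mol
n(O2) = 35.30 / 32.00 = 1.103 mol
n/ν for C2H4 = 0.2592/1 = 0.2592
n/ν for O2 = 1.103/3 = 0.3677
Smallest n/ν is C2H4 → limiting reagent.
O2 consumed = (3/1) × 0.2592 = 0.7776 mol
O2 remaining = 1.103 − 0.7776 = 0.3254 mol
mass = 0.3254 × 32.00 = 10.41 g

10.4 g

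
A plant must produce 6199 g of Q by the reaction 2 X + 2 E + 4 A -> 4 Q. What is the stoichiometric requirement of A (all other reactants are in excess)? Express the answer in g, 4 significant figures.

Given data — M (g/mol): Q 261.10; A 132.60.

3148 g

n(Q) = 6199 / 261.10 = 23.74 mol
n(A) = (4/4) × 23.74 = 23.74 mol
mass = 23.74 × 132.60 = 3148 g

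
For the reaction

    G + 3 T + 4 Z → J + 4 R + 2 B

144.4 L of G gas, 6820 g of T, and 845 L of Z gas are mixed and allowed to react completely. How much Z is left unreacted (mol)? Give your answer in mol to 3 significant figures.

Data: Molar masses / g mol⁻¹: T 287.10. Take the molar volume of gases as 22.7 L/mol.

11.8 mol

n(G) = 144.4 / 22.7 = 6.361 mol
n(T) = 6820 / 287.10 = 23.75 mol
n(Z) = 845.0 / 22.7 = 37.22 mol
n/ν for G = 6.361/1 = 6.361
n/ν for T = 23.75/3 = 7.917
n/ν for Z = 37.22/4 = 9.305
Smallest n/ν is G → limiting reagent.
Z consumed = (4/1) × 6.361 = 25.44 mol
Z remaining = 37.22 − 25.44 = 11.78 mol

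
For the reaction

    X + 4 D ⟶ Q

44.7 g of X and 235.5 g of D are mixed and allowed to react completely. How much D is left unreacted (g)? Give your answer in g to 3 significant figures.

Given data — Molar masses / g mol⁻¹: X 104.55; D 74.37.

n(X) = 44.70 / 104.55 = 0.4275 mol
n(D) = 235.5 / 74.37 = 3.167 mol
n/ν for X = 0.4275/1 = 0.4275
n/ν for D = 3.167/4 = 0.7918
Smallest n/ν is X → limiting reagent.
D consumed = (4/1) × 0.4275 = 1.710 mol
D remaining = 3.167 − 1.710 = 1.457 mol
mass = 1.457 × 74.37 = 108.4 g

108 g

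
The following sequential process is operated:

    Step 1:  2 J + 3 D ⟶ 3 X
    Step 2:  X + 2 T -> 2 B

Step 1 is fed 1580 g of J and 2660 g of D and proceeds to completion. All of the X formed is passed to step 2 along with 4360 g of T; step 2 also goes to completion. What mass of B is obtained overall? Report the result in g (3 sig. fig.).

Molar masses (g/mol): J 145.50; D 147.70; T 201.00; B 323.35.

7010 g

Step 1:
n(J) = 1580 / 145.50 = 10.86 mol
n(D) = 2660 / 147.70 = 18.01 mol
n/ν for J = 10.86/2 = 5.430
n/ν for D = 18.01/3 = 6.003
Smallest n/ν is J → limiting reagent.
n(X) produced = (3/2) × 10.86 = 16.29 mol
Step 2:
n(X) available = 16.29 mol
n(T) = 4360 / 201.00 = 21.69 mol
n/ν for X = 16.29/1 = 16.29
n/ν for T = 21.69/2 = 10.85
Smallest n/ν is T → limiting reagent.
n(B) = (2/2) × 21.69 = 21.69 mol
mass = 21.69 × 323.35 = 7013 g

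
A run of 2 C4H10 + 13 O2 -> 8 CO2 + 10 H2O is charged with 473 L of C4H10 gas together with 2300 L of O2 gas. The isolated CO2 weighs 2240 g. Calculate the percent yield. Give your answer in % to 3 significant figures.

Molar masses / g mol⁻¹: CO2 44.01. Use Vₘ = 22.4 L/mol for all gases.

80.6 %

n(C4H10) = 473.0 / 22.4 = 21.12 mol
n(O2) = 2300 / 22.4 = 102.7 mol
n/ν for C4H10 = 21.12/2 = 10.56
n/ν for O2 = 102.7/13 = 7.900
Smallest n/ν is O2 → limiting reagent.
theoretical n(CO2) = (8/13) × 102.7 = 63.20 mol → 2781 g
% yield = 2240 / 2781 × 100 = 80.55 %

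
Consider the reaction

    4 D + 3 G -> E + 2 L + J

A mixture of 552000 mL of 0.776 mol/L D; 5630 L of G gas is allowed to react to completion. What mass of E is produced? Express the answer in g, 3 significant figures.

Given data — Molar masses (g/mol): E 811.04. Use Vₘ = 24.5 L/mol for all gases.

n(D) = 0.776 × 552000/1000 = 428.4 mol
n(G) = 5630 / 24.5 = 229.8 mol
n/ν for D = 428.4/4 = 107.1
n/ν for G = 229.8/3 = 76.60
Smallest n/ν is G → limiting reagent.
n(E) = (1/3) × 229.8 = 76.60 mol
mass = 76.60 × 811.04 = 62130 g

62100 g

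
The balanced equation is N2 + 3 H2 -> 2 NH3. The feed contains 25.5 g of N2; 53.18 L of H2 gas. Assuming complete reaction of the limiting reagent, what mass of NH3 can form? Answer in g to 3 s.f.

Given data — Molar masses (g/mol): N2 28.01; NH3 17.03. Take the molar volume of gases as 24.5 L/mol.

n(N2) = 25.50 / 28.01 = 0.9104 mol
n(H2) = 53.18 / 24.5 = 2.171 mol
n/ν → N2: 0.9104, H2: 0.7237; H2 is limiting.
n(NH3) = (2/3) × 2.171 = 1.447 mol
mass = 1.447 × 17.03 = 24.64 g

24.6 g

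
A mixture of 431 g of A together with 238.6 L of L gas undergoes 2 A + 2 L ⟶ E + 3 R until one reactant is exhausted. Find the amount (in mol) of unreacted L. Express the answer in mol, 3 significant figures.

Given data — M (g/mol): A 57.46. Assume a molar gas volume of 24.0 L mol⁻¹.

2.44 mol

n(A) = 431.0 / 57.46 = 7.501 mol
n(L) = 238.6 / 24.0 = 9.942 mol
n/ν → A: 3.751, L: 4.971; A is limiting.
L consumed = (2/2) × 7.501 = 7.501 mol
L remaining = 9.942 − 7.501 = 2.441 mol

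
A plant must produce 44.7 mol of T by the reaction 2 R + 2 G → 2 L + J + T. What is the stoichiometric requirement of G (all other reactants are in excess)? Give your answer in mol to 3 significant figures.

89.4 mol

n(T) = 44.70 mol
n(G) = (2/1) × 44.70 = 89.40 mol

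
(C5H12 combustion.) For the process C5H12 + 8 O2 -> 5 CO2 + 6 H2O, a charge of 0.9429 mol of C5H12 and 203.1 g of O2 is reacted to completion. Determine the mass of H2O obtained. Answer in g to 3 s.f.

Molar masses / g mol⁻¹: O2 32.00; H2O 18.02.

n(C5H12) = 0.9429 mol
n(O2) = 203.1 / 32.00 = 6.347 mol
n/ν for C5H12 = 0.9429/1 = 0.9429
n/ν for O2 = 6.347/8 = 0.7934
Smallest n/ν is O2 → limiting reagent.
n(H2O) = (6/8) × 6.347 = 4.760 mol
mass = 4.760 × 18.02 = 85.78 g

85.8 g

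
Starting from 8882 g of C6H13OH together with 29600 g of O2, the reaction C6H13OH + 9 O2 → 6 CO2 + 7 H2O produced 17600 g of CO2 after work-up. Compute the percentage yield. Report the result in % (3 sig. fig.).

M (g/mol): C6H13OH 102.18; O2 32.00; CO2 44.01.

76.7 %

n(C6H13OH) = 8882 / 102.18 = 86.93 mol
n(O2) = 29600 / 32.00 = 925.0 mol
n/ν for C6H13OH = 86.93/1 = 86.93
n/ν for O2 = 925.0/9 = 102.8
Smallest n/ν is C6H13OH → limiting reagent.
theoretical n(CO2) = (6/1) × 86.93 = 521.6 mol → 22960 g
% yield = 17600 / 22960 × 100 = 76.66 %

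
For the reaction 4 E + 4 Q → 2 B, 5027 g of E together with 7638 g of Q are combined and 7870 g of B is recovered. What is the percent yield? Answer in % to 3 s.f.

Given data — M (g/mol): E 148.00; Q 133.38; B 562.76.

82.3 %

n(E) = 5027 / 148.00 = 33.97 mol
n(Q) = 7638 / 133.38 = 57.26 mol
n/ν → E: 8.493, Q: 14.32; E is limiting.
theoretical n(B) = (2/4) × 33.97 = 16.99 mol → 9561 g
% yield = 7870 / 9561 × 100 = 82.31 %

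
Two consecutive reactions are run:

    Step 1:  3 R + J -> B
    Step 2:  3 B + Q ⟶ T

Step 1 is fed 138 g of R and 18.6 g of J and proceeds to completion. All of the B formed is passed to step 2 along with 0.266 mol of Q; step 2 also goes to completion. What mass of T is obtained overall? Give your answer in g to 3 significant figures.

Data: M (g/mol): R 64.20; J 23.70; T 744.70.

Step 1:
n(R) = 138.0 / 64.20 = 2.150 mol
n(J) = 18.60 / 23.70 = 0.7848 mol
n/ν for R = 2.150/3 = 0.7167
n/ν for J = 0.7848/1 = 0.7848
Smallest n/ν is R → limiting reagent.
n(B) produced = (1/3) × 2.150 = 0.7167 mol
Step 2:
n(B) available = 0.7167 mol
n(Q) = 0.2660 mol
n/ν for B = 0.7167/3 = 0.2389
n/ν for Q = 0.2660/1 = 0.2660
Smallest n/ν is B → limiting reagent.
n(T) = (1/3) × 0.7167 = 0.2389 mol
mass = 0.2389 × 744.70 = 177.9 g

178 g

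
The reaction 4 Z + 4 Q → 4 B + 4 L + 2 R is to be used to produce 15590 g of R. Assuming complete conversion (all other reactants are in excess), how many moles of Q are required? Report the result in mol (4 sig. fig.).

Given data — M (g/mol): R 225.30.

138.4 mol

n(R) = 15590 / 225.30 = 69.20 mol
n(Q) = (4/2) × 69.20 = 138.4 mol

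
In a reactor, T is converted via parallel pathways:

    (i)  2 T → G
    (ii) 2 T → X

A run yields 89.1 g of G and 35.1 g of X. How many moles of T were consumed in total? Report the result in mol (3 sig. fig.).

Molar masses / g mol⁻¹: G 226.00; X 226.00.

n(G) = 89.1 / 226.00 = 0.3942 mol
n(X) = 35.1 / 226.00 = 0.1553 mol
n(T) via (i) = (2/1)×0.3942 = 0.7884 mol
n(T) via (ii) = (2/1)×0.1553 = 0.3106 mol
total n(T) = 0.7884 + 0.3106 = 1.099 mol

1.10 mol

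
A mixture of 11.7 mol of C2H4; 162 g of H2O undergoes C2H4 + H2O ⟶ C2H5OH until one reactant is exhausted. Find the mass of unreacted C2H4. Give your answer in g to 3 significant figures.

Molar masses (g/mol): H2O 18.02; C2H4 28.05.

76.0 g

n(C2H4) = 11.70 mol
n(H2O) = 162.0 / 18.02 = 8.990 mol
n/ν for C2H4 = 11.70/1 = 11.70
n/ν for H2O = 8.990/1 = 8.990
Smallest n/ν is H2O → limiting reagent.
C2H4 consumed = (1/1) × 8.990 = 8.990 mol
C2H4 remaining = 11.70 − 8.990 = 2.710 mol
mass = 2.710 × 28.05 = 76.02 g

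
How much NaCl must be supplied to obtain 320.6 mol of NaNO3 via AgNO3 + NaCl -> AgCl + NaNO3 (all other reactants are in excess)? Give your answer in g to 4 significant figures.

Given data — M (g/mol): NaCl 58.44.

18740 g

n(NaNO3) = 320.6 mol
n(NaCl) = (1/1) × 320.6 = 320.6 mol
mass = 320.6 × 58.44 = 18740 g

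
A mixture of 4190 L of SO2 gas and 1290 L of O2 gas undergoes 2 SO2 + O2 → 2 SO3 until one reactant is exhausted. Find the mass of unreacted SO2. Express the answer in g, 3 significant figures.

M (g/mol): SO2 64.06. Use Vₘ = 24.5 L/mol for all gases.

n(SO2) = 4190 / 24.5 = 171.0 mol
n(O2) = 1290 / 24.5 = 52.65 mol
n/ν for SO2 = 171.0/2 = 85.50
n/ν for O2 = 52.65/1 = 52.65
Smallest n/ν is O2 → limiting reagent.
SO2 consumed = (2/1) × 52.65 = 105.3 mol
SO2 remaining = 171.0 − 105.3 = 65.70 mol
mass = 65.70 × 64.06 = 4209 g

4210 g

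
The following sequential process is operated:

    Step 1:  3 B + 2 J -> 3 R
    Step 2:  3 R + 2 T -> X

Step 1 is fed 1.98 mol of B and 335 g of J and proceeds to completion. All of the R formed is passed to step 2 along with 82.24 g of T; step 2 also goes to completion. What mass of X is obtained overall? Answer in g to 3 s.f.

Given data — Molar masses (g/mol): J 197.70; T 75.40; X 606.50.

331 g

Step 1:
n(B) = 1.980 mol
n(J) = 335.0 / 197.70 = 1.694 mol
n/ν for B = 1.980/3 = 0.6600
n/ν for J = 1.694/2 = 0.8470
Smallest n/ν is B → limiting reagent.
n(R) produced = (3/3) × 1.980 = 1.980 mol
Step 2:
n(R) available = 1.980 mol
n(T) = 82.24 / 75.40 = 1.091 mol
n/ν for R = 1.980/3 = 0.6600
n/ν for T = 1.091/2 = 0.5455
Smallest n/ν is T → limiting reagent.
n(X) = (1/2) × 1.091 = 0.5455 mol
mass = 0.5455 × 606.50 = 330.8 g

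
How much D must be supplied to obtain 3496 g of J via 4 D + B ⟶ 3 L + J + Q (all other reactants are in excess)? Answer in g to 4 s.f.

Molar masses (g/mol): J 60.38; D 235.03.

54430 g

n(J) = 3496 / 60.38 = 57.90 mol
n(D) = (4/1) × 57.90 = 231.6 mol
mass = 231.6 × 235.03 = 54430 g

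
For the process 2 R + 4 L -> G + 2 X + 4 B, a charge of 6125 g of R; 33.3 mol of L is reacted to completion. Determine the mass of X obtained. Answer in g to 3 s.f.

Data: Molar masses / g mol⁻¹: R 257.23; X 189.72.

n(R) = 6125 / 257.23 = 23.81 mol
n(L) = 33.30 mol
n/ν for R = 23.81/2 = 11.91
n/ν for L = 33.30/4 = 8.325
Smallest n/ν is L → limiting reagent.
n(X) = (2/4) × 33.30 = 16.65 mol
mass = 16.65 × 189.72 = 3159 g

3160 g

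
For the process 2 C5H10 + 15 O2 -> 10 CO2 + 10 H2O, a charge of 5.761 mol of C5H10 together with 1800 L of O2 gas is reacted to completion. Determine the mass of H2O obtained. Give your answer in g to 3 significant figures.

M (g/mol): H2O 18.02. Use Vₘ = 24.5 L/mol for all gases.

519 g

n(C5H10) = 5.761 mol
n(O2) = 1800 / 24.5 = 73.47 mol
n/ν → C5H10: 2.881, O2: 4.898; C5H10 is limiting.
n(H2O) = (10/2) × 5.761 = 28.81 mol
mass = 28.81 × 18.02 = 519.2 g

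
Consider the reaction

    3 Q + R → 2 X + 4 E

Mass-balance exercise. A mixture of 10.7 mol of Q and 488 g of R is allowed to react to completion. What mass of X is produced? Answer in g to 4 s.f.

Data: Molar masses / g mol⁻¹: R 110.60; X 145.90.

n(Q) = 10.70 mol
n(R) = 488.0 / 110.60 = 4.412 mol
n/ν for Q = 10.70/3 = 3.567
n/ν for R = 4.412/1 = 4.412
Smallest n/ν is Q → limiting reagent.
n(X) = (2/3) × 10.70 = 7.133 mol
mass = 7.133 × 145.90 = 1041 g

1041 g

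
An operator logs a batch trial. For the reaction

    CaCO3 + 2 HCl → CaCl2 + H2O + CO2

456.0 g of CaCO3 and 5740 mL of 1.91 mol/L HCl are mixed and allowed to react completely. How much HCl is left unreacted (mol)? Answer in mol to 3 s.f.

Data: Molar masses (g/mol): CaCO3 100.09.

1.85 mol

n(CaCO3) = 456.0 / 100.09 = 4.556 mol
n(HCl) = 1.91 × 5740/1000 = 10.96 mol
n/ν for CaCO3 = 4.556/1 = 4.556
n/ν for HCl = 10.96/2 = 5.480
Smallest n/ν is CaCO3 → limiting reagent.
HCl consumed = (2/1) × 4.556 = 9.112 mol
HCl remaining = 10.96 − 9.112 = 1.848 mol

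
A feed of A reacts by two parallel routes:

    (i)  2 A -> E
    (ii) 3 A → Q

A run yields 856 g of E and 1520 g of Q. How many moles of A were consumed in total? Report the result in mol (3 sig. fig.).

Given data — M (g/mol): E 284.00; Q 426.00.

n(E) = 856 / 284.00 = 3.014 mol
n(Q) = 1520 / 426.00 = 3.568 mol
n(A) via (i) = (2/1)×3.014 = 6.028 mol
n(A) via (ii) = (3/1)×3.568 = 10.70 mol
total n(A) = 6.028 + 10.70 = 16.73 mol

16.7 mol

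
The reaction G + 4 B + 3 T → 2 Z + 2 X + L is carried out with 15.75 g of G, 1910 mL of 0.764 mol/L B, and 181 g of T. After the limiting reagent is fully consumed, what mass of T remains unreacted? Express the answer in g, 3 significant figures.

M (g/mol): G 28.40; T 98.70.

n(G) = 15.75 / 28.40 = 0.5546 mol
n(B) = 0.764 × 1910/1000 = 1.459 mol
n(T) = 181.0 / 98.70 = 1.834 mol
n/ν for G = 0.5546/1 = 0.5546
n/ν for B = 1.459/4 = 0.3648
n/ν for T = 1.834/3 = 0.6113
Smallest n/ν is B → limiting reagent.
T consumed = (3/4) × 1.459 = 1.094 mol
T remaining = 1.834 − 1.094 = 0.7400 mol
mass = 0.7400 × 98.70 = 73.04 g

73.0 g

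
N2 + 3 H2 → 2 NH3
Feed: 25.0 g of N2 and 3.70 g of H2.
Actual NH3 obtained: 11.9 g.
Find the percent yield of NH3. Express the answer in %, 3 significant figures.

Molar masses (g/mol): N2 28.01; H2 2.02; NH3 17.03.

57.2 %

n(N2) = 25.00 / 28.01 = 0.8925 mol
n(H2) = 3.700 / 2.02 = 1.832 mol
n/ν for N2 = 0.8925/1 = 0.8925
n/ν for H2 = 1.832/3 = 0.6107
Smallest n/ν is H2 → limiting reagent.
theoretical n(NH3) = (2/3) × 1.832 = 1.221 mol → 20.79 g
% yield = 11.9 / 20.79 × 100 = 57.24 %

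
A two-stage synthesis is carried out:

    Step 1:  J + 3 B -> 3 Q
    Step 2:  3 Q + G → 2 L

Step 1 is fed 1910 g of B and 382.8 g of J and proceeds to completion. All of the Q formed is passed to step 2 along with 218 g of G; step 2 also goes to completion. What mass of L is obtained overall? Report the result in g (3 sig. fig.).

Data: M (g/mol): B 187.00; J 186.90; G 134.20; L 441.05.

Step 1:
n(B) = 1910 / 187.00 = 10.21 mol
n(J) = 382.8 / 186.90 = 2.048 mol
n/ν for B = 10.21/3 = 3.403
n/ν for J = 2.048/1 = 2.048
Smallest n/ν is J → limiting reagent.
n(Q) produced = (3/1) × 2.048 = 6.144 mol
Step 2:
n(Q) available = 6.144 mol
n(G) = 218.0 / 134.20 = 1.624 mol
n/ν for Q = 6.144/3 = 2.048
n/ν for G = 1.624/1 = 1.624
Smallest n/ν is G → limiting reagent.
n(L) = (2/1) × 1.624 = 3.248 mol
mass = 3.248 × 441.05 = 1433 g

1430 g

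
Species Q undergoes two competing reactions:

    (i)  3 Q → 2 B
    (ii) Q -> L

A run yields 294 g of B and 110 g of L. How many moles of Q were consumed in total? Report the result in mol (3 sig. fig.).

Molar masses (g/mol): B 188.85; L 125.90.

n(B) = 294 / 188.85 = 1.557 mol
n(L) = 110 / 125.90 = 0.8737 mol
n(Q) via (i) = (3/2)×1.557 = 2.336 mol
n(Q) via (ii) = (1/1)×0.8737 = 0.8737 mol
total n(Q) = 2.336 + 0.8737 = 3.210 mol

3.21 mol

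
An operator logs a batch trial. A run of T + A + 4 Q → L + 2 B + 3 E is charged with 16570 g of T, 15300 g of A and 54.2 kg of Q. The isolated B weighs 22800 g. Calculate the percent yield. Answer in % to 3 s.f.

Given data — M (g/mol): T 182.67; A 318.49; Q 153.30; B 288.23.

n(T) = 16570 / 182.67 = 90.71 mol
n(A) = 15300 / 318.49 = 48.04 mol
n(Q) = 54.20×1000 / 153.30 = 353.6 mol
n/ν for T = 90.71/1 = 90.71
n/ν for A = 48.04/1 = 48.04
n/ν for Q = 353.6/4 = 88.40
Smallest n/ν is A → limiting reagent.
theoretical n(B) = (2/1) × 48.04 = 96.08 mol → 27690 g
% yield = 22800 / 27690 × 100 = 82.34 %

82.3 %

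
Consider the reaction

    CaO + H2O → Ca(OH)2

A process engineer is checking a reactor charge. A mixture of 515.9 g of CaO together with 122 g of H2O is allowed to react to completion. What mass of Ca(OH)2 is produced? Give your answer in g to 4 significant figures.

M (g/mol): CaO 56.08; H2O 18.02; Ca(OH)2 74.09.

n(CaO) = 515.9 / 56.08 = 9.199 mol
n(H2O) = 122.0 / 18.02 = 6.770 mol
n/ν for CaO = 9.199/1 = 9.199
n/ν for H2O = 6.770/1 = 6.770
Smallest n/ν is H2O → limiting reagent.
n(Ca(OH)2) = (1/1) × 6.770 = 6.770 mol
mass = 6.770 × 74.09 = 501.6 g

501.6 g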